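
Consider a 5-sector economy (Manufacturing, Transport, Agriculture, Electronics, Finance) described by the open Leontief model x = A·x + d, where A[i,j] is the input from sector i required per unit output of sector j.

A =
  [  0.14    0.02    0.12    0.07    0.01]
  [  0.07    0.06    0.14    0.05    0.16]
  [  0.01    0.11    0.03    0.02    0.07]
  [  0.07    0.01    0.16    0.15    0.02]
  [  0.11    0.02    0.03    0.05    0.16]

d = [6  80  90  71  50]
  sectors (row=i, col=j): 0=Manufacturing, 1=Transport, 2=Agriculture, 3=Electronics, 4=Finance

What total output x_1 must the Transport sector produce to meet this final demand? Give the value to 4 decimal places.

Form M = I − A:
  [  0.86   -0.02   -0.12   -0.07   -0.01]
  [ -0.07    0.94   -0.14   -0.05   -0.16]
  [ -0.01   -0.11    0.97   -0.02   -0.07]
  [ -0.07   -0.01   -0.16    0.85   -0.02]
  [ -0.11   -0.02   -0.03   -0.05    0.84]
Leontief inverse L = M⁻¹:
  [  1.1824    0.0473    0.1719    0.1065    0.0399]
  [  0.1283    1.0954    0.1964    0.0931    0.2288]
  [  0.0410    0.1284    1.0651    0.0427    0.1147]
  [  0.1105    0.0419    0.2188    1.1965    0.0560]
  [  0.1659    0.0393    0.0783    0.0889    1.2086]
Total output x = L · d:
  x_0 = 1.1824·6 + 0.0473·80 + 0.1719·90 + 0.1065·71 + 0.0399·50 = 35.9091
  x_1 = 0.1283·6 + 1.0954·80 + 0.1964·90 + 0.0931·71 + 0.2288·50 = 124.1236
  x_2 = 0.0410·6 + 0.1284·80 + 1.0651·90 + 0.0427·71 + 0.1147·50 = 115.1513
  x_3 = 0.1105·6 + 0.0419·80 + 0.2188·90 + 1.1965·71 + 0.0560·50 = 111.4561
  x_4 = 0.1659·6 + 0.0393·80 + 0.0783·90 + 0.0889·71 + 1.2086·50 = 77.9284

124.1236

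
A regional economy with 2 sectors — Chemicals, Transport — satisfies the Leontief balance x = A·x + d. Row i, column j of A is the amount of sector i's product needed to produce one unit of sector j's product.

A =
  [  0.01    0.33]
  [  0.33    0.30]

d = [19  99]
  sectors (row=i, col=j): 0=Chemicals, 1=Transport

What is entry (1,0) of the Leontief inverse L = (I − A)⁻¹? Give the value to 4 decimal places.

L[1,0] = 0.5650

Form M = I − A:
  [  0.99   -0.33]
  [ -0.33    0.70]
Leontief inverse L = M⁻¹:
  [  1.1984    0.5650]
  [  0.5650    1.6949]
Total output x = L · d:
  x_0 = 1.1984·19 + 0.5650·99 = 78.7023
  x_1 = 0.5650·19 + 1.6949·99 = 178.5311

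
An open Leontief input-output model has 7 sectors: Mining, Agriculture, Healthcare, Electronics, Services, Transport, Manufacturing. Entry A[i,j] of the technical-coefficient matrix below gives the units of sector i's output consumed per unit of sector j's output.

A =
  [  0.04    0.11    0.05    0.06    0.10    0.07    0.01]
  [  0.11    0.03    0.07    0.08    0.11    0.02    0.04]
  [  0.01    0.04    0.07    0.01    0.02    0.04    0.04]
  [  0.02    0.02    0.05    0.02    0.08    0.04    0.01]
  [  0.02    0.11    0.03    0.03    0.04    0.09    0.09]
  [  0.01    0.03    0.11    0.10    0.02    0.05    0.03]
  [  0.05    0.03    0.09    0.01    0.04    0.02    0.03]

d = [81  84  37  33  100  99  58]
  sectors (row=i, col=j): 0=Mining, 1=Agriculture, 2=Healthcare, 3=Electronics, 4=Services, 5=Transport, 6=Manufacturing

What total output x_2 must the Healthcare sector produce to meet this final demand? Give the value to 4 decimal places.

59.9668

Form M = I − A:
  [  0.96   -0.11   -0.05   -0.06   -0.10   -0.07   -0.01]
  [ -0.11    0.97   -0.07   -0.08   -0.11   -0.02   -0.04]
  [ -0.01   -0.04    0.93   -0.01   -0.02   -0.04   -0.04]
  [ -0.02   -0.02   -0.05    0.98   -0.08   -0.04   -0.01]
  [ -0.02   -0.11   -0.03   -0.03    0.96   -0.09   -0.09]
  [ -0.01   -0.03   -0.11   -0.10   -0.02    0.95   -0.03]
  [ -0.05   -0.03   -0.09   -0.01   -0.04   -0.02    0.97]
Leontief inverse L = M⁻¹:
  [  1.0675    0.1473    0.0941    0.0937    0.1416    0.1039    0.0383]
  [  0.1338    1.0741    0.1121    0.1082    0.1524    0.0576    0.0673]
  [  0.0224    0.0557    1.0947    0.0243    0.0369    0.0546    0.0530]
  [  0.0312    0.0417    0.0733    1.0358    0.0982    0.0597    0.0267]
  [  0.0475    0.1389    0.0758    0.0610    1.0764    0.1165    0.1134]
  [  0.0244    0.0509    0.1443    0.1184    0.0455    1.0719    0.0469]
  [  0.0640    0.0532    0.1167    0.0261    0.0618    0.0397    1.0458]
Total output x = L · d:
  x_0 = 1.0675·81 + 0.1473·84 + 0.0941·37 + 0.0937·33 + 0.1416·100 + 0.1039·99 + 0.0383·58 = 132.0802
  x_1 = 0.1338·81 + 1.0741·84 + 0.1121·37 + 0.1082·33 + 0.1524·100 + 0.0576·99 + 0.0673·58 = 133.6244
  x_2 = 0.0224·81 + 0.0557·84 + 1.0947·37 + 0.0243·33 + 0.0369·100 + 0.0546·99 + 0.0530·58 = 59.9668
  x_3 = 0.0312·81 + 0.0417·84 + 0.0733·37 + 1.0358·33 + 0.0982·100 + 0.0597·99 + 0.0267·58 = 60.2154
  x_4 = 0.0475·81 + 0.1389·84 + 0.0758·37 + 0.0610·33 + 1.0764·100 + 0.1165·99 + 0.1134·58 = 146.0929
  x_5 = 0.0244·81 + 0.0509·84 + 0.1443·37 + 0.1184·33 + 0.0455·100 + 1.0719·99 + 0.0469·58 = 128.8814
  x_6 = 0.0640·81 + 0.0532·84 + 0.1167·37 + 0.0261·33 + 0.0618·100 + 0.0397·99 + 1.0458·58 = 85.6013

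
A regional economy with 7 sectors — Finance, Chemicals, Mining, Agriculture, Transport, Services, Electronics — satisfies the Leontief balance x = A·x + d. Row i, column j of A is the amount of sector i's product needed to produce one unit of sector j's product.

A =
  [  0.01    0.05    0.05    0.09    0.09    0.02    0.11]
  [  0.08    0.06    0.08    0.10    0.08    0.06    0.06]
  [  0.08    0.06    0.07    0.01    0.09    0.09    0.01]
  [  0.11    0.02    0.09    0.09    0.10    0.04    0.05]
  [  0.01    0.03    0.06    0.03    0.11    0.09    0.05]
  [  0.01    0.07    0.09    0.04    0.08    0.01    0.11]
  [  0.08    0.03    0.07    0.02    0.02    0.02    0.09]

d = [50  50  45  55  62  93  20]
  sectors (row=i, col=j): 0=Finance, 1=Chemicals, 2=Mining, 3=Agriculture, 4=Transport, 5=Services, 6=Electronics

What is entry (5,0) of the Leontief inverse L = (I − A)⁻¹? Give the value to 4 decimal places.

L[5,0] = 0.0516

Form M = I − A:
  [  0.99   -0.05   -0.05   -0.09   -0.09   -0.02   -0.11]
  [ -0.08    0.94   -0.08   -0.10   -0.08   -0.06   -0.06]
  [ -0.08   -0.06    0.93   -0.01   -0.09   -0.09   -0.01]
  [ -0.11   -0.02   -0.09    0.91   -0.10   -0.04   -0.05]
  [ -0.01   -0.03   -0.06   -0.03    0.89   -0.09   -0.05]
  [ -0.01   -0.07   -0.09   -0.04   -0.08    0.99   -0.11]
  [ -0.08   -0.03   -0.07   -0.02   -0.02   -0.02    0.91]
Leontief inverse L = M⁻¹:
  [  1.0532    0.0791    0.1022    0.1247    0.1466    0.0569    0.1554]
  [  0.1292    1.0997    0.1450    0.1476    0.1553    0.1049    0.1190]
  [  0.1107    0.0944    1.1201    0.0454    0.1507    0.1265    0.0580]
  [  0.1539    0.0571    0.1502    1.1338    0.1732    0.0839    0.1060]
  [  0.0403    0.0595    0.1069    0.0575    1.1635    0.1241    0.0921]
  [  0.0516    0.1004    0.1399    0.0715    0.1341    1.0481    0.1524]
  [  0.1108    0.0552    0.1086    0.0471    0.0619    0.0458    1.1287]
Total output x = L · d:
  x_0 = 1.0532·50 + 0.0791·50 + 0.1022·45 + 0.1247·55 + 0.1466·62 + 0.0569·93 + 0.1554·20 = 85.5540
  x_1 = 0.1292·50 + 1.0997·50 + 0.1450·45 + 0.1476·55 + 0.1553·62 + 0.1049·93 + 0.1190·20 = 97.8464
  x_2 = 0.1107·50 + 0.0944·50 + 1.1201·45 + 0.0454·55 + 0.1507·62 + 0.1265·93 + 0.0580·20 = 85.4253
  x_3 = 0.1539·50 + 0.0571·50 + 0.1502·45 + 1.1338·55 + 0.1732·62 + 0.0839·93 + 0.1060·20 = 100.3221
  x_4 = 0.0403·50 + 0.0595·50 + 0.1069·45 + 0.0575·55 + 1.1635·62 + 0.1241·93 + 0.0921·20 = 98.4809
  x_5 = 0.0516·50 + 0.1004·50 + 0.1399·45 + 0.0715·55 + 0.1341·62 + 1.0481·93 + 0.1524·20 = 126.6604
  x_6 = 0.1108·50 + 0.0552·50 + 0.1086·45 + 0.0471·55 + 0.0619·62 + 0.0458·93 + 1.1287·20 = 46.4492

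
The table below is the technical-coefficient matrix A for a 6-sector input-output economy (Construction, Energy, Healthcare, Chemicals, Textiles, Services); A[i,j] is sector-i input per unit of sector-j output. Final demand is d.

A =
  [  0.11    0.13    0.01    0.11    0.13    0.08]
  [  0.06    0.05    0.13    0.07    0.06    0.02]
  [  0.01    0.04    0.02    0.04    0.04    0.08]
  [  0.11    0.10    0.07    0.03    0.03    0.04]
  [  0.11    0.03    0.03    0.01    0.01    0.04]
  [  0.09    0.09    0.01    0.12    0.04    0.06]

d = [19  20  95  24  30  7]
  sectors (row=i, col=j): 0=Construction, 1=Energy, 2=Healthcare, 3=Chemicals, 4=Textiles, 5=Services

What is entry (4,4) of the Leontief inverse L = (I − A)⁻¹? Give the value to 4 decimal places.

Form M = I − A:
  [  0.89   -0.13   -0.01   -0.11   -0.13   -0.08]
  [ -0.06    0.95   -0.13   -0.07   -0.06   -0.02]
  [ -0.01   -0.04    0.98   -0.04   -0.04   -0.08]
  [ -0.11   -0.10   -0.07    0.97   -0.03   -0.04]
  [ -0.11   -0.03   -0.03   -0.01    0.99   -0.04]
  [ -0.09   -0.09   -0.01   -0.12   -0.04    0.94]
Leontief inverse L = M⁻¹:
  [  1.1940    0.2013    0.0579    0.1697    0.1815    0.1258]
  [  0.1052    1.0927    0.1569    0.1049    0.0917    0.0539]
  [  0.0413    0.0673    1.0372    0.0651    0.0574    0.0984]
  [  0.1599    0.1484    0.1009    1.0738    0.0696    0.0740]
  [  0.1448    0.0649    0.0455    0.0416    1.0387    0.0635]
  [  0.1514    0.1463    0.0464    0.1658    0.0799    1.0942]
Total output x = L · d:
  x_0 = 1.1940·19 + 0.2013·20 + 0.0579·95 + 0.1697·24 + 0.1815·30 + 0.1258·7 = 42.6088
  x_1 = 0.1052·19 + 1.0927·20 + 0.1569·95 + 0.1049·24 + 0.0917·30 + 0.0539·7 = 44.4002
  x_2 = 0.0413·19 + 0.0673·20 + 1.0372·95 + 0.0651·24 + 0.0574·30 + 0.0984·7 = 104.6324
  x_3 = 0.1599·19 + 0.1484·20 + 0.1009·95 + 1.0738·24 + 0.0696·30 + 0.0740·7 = 43.9696
  x_4 = 0.1448·19 + 0.0649·20 + 0.0455·95 + 0.0416·24 + 1.0387·30 + 0.0635·7 = 40.9773
  x_5 = 0.1514·19 + 0.1463·20 + 0.0464·95 + 0.1658·24 + 0.0799·30 + 1.0942·7 = 24.2474

L[4,4] = 1.0387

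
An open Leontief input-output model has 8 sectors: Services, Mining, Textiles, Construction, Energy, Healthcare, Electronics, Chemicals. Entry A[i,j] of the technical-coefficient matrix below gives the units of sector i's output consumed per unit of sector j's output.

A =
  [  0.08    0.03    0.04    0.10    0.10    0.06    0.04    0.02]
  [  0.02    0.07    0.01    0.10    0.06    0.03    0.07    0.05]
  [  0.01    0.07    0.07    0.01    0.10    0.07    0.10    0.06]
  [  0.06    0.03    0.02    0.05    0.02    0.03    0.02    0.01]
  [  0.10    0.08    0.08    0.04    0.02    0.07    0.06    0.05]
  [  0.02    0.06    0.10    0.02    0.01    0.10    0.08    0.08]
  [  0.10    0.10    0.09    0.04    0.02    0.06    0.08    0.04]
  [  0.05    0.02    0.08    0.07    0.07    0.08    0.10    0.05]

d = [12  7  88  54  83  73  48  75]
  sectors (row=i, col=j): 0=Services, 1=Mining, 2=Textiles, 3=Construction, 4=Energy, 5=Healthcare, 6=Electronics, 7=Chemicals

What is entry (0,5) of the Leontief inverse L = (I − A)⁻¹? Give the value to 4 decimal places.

Form M = I − A:
  [  0.92   -0.03   -0.04   -0.10   -0.10   -0.06   -0.04   -0.02]
  [ -0.02    0.93   -0.01   -0.10   -0.06   -0.03   -0.07   -0.05]
  [ -0.01   -0.07    0.93   -0.01   -0.10   -0.07   -0.10   -0.06]
  [ -0.06   -0.03   -0.02    0.95   -0.02   -0.03   -0.02   -0.01]
  [ -0.10   -0.08   -0.08   -0.04    0.98   -0.07   -0.06   -0.05]
  [ -0.02   -0.06   -0.10   -0.02   -0.01    0.90   -0.08   -0.08]
  [ -0.10   -0.10   -0.09   -0.04   -0.02   -0.06    0.92   -0.04]
  [ -0.05   -0.02   -0.08   -0.07   -0.07   -0.08   -0.10    0.95]
Leontief inverse L = M⁻¹:
  [  1.1297    0.0783    0.0903    0.1443    0.1393    0.1117    0.0929    0.0558]
  [  0.0625    1.1125    0.0515    0.1404    0.0915    0.0720    0.1170    0.0804]
  [  0.0613    0.1302    1.1323    0.0558    0.1432    0.1302    0.1690    0.1059]
  [  0.0840    0.0534    0.0437    1.0744    0.0417    0.0554    0.0463    0.0275]
  [  0.1478    0.1335    0.1354    0.0908    1.0697    0.1275    0.1241    0.0919]
  [  0.0623    0.1141    0.1596    0.0624    0.0547    1.1588    0.1480    0.1247]
  [  0.1510    0.1582    0.1477    0.0942    0.0727    0.1196    1.1479    0.0841]
  [  0.1042    0.0785    0.1434    0.1163    0.1155    0.1420    0.1674    1.0943]
Total output x = L · d:
  x_0 = 1.1297·12 + 0.0783·7 + 0.0903·88 + 0.1443·54 + 0.1393·83 + 0.1117·73 + 0.0929·48 + 0.0558·75 = 58.2054
  x_1 = 0.0625·12 + 1.1125·7 + 0.0515·88 + 0.1404·54 + 0.0915·83 + 0.0720·73 + 0.1170·48 + 0.0804·75 = 45.1499
  x_2 = 0.0613·12 + 0.1302·7 + 1.1323·88 + 0.0558·54 + 0.1432·83 + 0.1302·73 + 0.1690·48 + 0.1059·75 = 141.7431
  x_3 = 0.0840·12 + 0.0534·7 + 0.0437·88 + 1.0744·54 + 0.0417·83 + 0.0554·73 + 0.0463·48 + 0.0275·75 = 75.0300
  x_4 = 0.1478·12 + 0.1335·7 + 0.1354·88 + 0.0908·54 + 1.0697·83 + 0.1275·73 + 0.1241·48 + 0.0919·75 = 130.4692
  x_5 = 0.0623·12 + 0.1141·7 + 0.1596·88 + 0.0624·54 + 0.0547·83 + 1.1588·73 + 0.1480·48 + 0.1247·75 = 124.5419
  x_6 = 0.1510·12 + 0.1582·7 + 0.1477·88 + 0.0942·54 + 0.0727·83 + 0.1196·73 + 1.1479·48 + 0.0841·75 = 97.1802
  x_7 = 0.1042·12 + 0.0785·7 + 0.1434·88 + 0.1163·54 + 0.1155·83 + 0.1420·73 + 0.1674·48 + 1.0943·75 = 130.7569

L[0,5] = 0.1117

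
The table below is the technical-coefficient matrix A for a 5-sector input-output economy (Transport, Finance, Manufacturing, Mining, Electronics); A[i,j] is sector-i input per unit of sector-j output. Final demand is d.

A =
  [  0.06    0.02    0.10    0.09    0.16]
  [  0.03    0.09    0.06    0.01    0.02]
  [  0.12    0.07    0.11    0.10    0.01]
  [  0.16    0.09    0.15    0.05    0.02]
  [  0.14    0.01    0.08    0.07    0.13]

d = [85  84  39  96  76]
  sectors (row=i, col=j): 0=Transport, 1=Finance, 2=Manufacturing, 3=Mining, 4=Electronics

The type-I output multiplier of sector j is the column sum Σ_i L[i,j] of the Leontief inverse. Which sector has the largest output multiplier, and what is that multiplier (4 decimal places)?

Transport (1.8432)

Form M = I − A:
  [  0.94   -0.02   -0.10   -0.09   -0.16]
  [ -0.03    0.91   -0.06   -0.01   -0.02]
  [ -0.12   -0.07    0.89   -0.10   -0.01]
  [ -0.16   -0.09   -0.15    0.95   -0.02]
  [ -0.14   -0.01   -0.08   -0.07    0.87]
Leontief inverse L = M⁻¹:
  [  1.1449    0.0553    0.1761    0.1436    0.2171]
  [  0.0575    1.1104    0.0897    0.0294    0.0378]
  [  0.1875    0.1102    1.1818    0.1473    0.0540]
  [  0.2325    0.1328    0.2280    1.1055    0.0738]
  [  0.2208    0.0425    0.1564    0.1259    1.1957]
Total output x = L · d:
  x_0 = 1.1449·85 + 0.0553·84 + 0.1761·39 + 0.1436·96 + 0.2171·76 = 139.1102
  x_1 = 0.0575·85 + 1.1104·84 + 0.0897·39 + 0.0294·96 + 0.0378·76 = 107.3499
  x_2 = 0.1875·85 + 0.1102·84 + 1.1818·39 + 0.1473·96 + 0.0540·76 = 89.5248
  x_3 = 0.2325·85 + 0.1328·84 + 0.2280·39 + 1.1055·96 + 0.0738·76 = 151.5536
  x_4 = 0.2208·85 + 0.0425·84 + 0.1564·39 + 0.1259·96 + 1.1957·76 = 131.4019
Output multipliers (column sums of L):
  Transport: 1.8432
  Finance: 1.4511
  Manufacturing: 1.8319
  Mining: 1.5517
  Electronics: 1.5785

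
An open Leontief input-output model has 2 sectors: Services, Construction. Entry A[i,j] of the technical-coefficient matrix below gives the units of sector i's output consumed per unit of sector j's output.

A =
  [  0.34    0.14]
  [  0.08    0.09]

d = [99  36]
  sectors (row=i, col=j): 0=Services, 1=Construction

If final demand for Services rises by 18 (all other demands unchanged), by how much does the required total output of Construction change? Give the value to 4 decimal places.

2.4432

Form M = I − A:
  [  0.66   -0.14]
  [ -0.08    0.91]
Leontief inverse L = M⁻¹:
  [  1.5439    0.2375]
  [  0.1357    1.1198]
Total output x = L · d:
  x_0 = 1.5439·99 + 0.2375·36 = 161.4014
  x_1 = 0.1357·99 + 1.1198·36 = 53.7496
Δx_1 = L[1,0] · Δd_0 = 0.1357 · 18 = 2.4432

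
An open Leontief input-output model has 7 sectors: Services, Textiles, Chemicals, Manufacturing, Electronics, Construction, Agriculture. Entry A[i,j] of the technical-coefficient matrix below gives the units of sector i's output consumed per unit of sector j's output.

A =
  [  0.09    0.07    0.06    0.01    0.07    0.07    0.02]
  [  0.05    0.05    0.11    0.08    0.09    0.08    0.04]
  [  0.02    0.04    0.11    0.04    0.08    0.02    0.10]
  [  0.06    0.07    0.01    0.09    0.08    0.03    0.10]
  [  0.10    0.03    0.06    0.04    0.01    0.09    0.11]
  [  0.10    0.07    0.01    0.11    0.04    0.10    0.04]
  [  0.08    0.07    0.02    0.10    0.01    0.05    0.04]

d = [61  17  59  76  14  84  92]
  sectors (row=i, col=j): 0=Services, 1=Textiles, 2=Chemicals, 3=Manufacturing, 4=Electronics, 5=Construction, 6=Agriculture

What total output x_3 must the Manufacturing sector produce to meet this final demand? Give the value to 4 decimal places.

120.7759

Form M = I − A:
  [  0.91   -0.07   -0.06   -0.01   -0.07   -0.07   -0.02]
  [ -0.05    0.95   -0.11   -0.08   -0.09   -0.08   -0.04]
  [ -0.02   -0.04    0.89   -0.04   -0.08   -0.02   -0.10]
  [ -0.06   -0.07   -0.01    0.91   -0.08   -0.03   -0.10]
  [ -0.10   -0.03   -0.06   -0.04    0.99   -0.09   -0.11]
  [ -0.10   -0.07   -0.01   -0.11   -0.04    0.90   -0.04]
  [ -0.08   -0.07   -0.02   -0.10   -0.01   -0.05    0.96]
Leontief inverse L = M⁻¹:
  [  1.1406    0.1087    0.1009    0.0521    0.1082    0.1166    0.0615]
  [  0.1117    1.0993    0.1580    0.1381    0.1382    0.1339    0.1004]
  [  0.0679    0.0790    1.1508    0.0871    0.1160    0.0607    0.1495]
  [  0.1176    0.1154    0.0473    1.1435    0.1197    0.0788    0.1483]
  [  0.1564    0.0770    0.0969    0.0923    1.0505    0.1378    0.1523]
  [  0.1632    0.1209    0.0487    0.1678    0.0876    1.1549    0.0891]
  [  0.1270    0.1100    0.0524    0.1450    0.0495    0.0905    1.0789]
Total output x = L · d:
  x_0 = 1.1406·61 + 0.1087·17 + 0.1009·59 + 0.0521·76 + 0.1082·14 + 0.1166·84 + 0.0615·92 = 98.3084
  x_1 = 0.1117·61 + 1.0993·17 + 0.1580·59 + 0.1381·76 + 0.1382·14 + 0.1339·84 + 0.1004·92 = 67.7434
  x_2 = 0.0679·61 + 0.0790·17 + 1.1508·59 + 0.0871·76 + 0.1160·14 + 0.0607·84 + 0.1495·92 = 100.4797
  x_3 = 0.1176·61 + 0.1154·17 + 0.0473·59 + 1.1435·76 + 0.1197·14 + 0.0788·84 + 0.1483·92 = 120.7759
  x_4 = 0.1564·61 + 0.0770·17 + 0.0969·59 + 0.0923·76 + 1.0505·14 + 0.1378·84 + 0.1523·92 = 63.8703
  x_5 = 0.1632·61 + 0.1209·17 + 0.0487·59 + 0.1678·76 + 0.0876·14 + 1.1549·84 + 0.0891·92 = 134.0771
  x_6 = 0.1270·61 + 0.1100·17 + 0.0524·59 + 0.1450·76 + 0.0495·14 + 0.0905·84 + 1.0789·92 = 131.2880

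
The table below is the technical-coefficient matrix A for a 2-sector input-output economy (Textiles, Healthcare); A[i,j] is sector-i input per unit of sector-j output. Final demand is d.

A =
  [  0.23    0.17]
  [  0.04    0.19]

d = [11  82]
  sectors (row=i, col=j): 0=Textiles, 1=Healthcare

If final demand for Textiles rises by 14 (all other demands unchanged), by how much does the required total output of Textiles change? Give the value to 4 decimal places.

18.3822

Form M = I − A:
  [  0.77   -0.17]
  [ -0.04    0.81]
Leontief inverse L = M⁻¹:
  [  1.3130    0.2756]
  [  0.0648    1.2482]
Total output x = L · d:
  x_0 = 1.3130·11 + 0.2756·82 = 37.0400
  x_1 = 0.0648·11 + 1.2482·82 = 103.0637
Δx_0 = L[0,0] · Δd_0 = 1.3130 · 14 = 18.3822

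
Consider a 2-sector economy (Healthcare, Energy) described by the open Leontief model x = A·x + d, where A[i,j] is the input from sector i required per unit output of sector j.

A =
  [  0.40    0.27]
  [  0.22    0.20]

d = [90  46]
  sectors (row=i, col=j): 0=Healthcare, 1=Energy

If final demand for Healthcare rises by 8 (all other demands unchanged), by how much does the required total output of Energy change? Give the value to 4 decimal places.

Form M = I − A:
  [  0.60   -0.27]
  [ -0.22    0.80]
Leontief inverse L = M⁻¹:
  [  1.9020    0.6419]
  [  0.5231    1.4265]
Total output x = L · d:
  x_0 = 1.9020·90 + 0.6419·46 = 200.7133
  x_1 = 0.5231·90 + 1.4265·46 = 112.6961
Δx_1 = L[1,0] · Δd_0 = 0.5231 · 8 = 4.1845

4.1845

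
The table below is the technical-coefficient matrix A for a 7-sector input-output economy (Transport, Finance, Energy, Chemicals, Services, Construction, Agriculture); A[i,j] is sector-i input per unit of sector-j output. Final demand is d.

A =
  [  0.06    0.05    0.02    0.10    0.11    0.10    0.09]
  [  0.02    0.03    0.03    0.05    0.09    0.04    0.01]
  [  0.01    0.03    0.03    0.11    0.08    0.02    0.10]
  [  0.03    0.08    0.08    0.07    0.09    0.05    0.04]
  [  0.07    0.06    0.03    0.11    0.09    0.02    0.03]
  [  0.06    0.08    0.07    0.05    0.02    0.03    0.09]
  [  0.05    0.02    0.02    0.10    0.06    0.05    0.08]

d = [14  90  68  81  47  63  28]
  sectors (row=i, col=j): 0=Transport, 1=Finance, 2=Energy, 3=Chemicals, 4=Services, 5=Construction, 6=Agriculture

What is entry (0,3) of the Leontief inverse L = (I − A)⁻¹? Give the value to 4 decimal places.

L[0,3] = 0.1745

Form M = I − A:
  [  0.94   -0.05   -0.02   -0.10   -0.11   -0.10   -0.09]
  [ -0.02    0.97   -0.03   -0.05   -0.09   -0.04   -0.01]
  [ -0.01   -0.03    0.97   -0.11   -0.08   -0.02   -0.10]
  [ -0.03   -0.08   -0.08    0.93   -0.09   -0.05   -0.04]
  [ -0.07   -0.06   -0.03   -0.11    0.91   -0.02   -0.03]
  [ -0.06   -0.08   -0.07   -0.05   -0.02    0.97   -0.09]
  [ -0.05   -0.02   -0.02   -0.10   -0.06   -0.05    0.92]
Leontief inverse L = M⁻¹:
  [  1.1018    0.0984    0.0586    0.1745    0.1777    0.1388    0.1422]
  [  0.0407    1.0551    0.0496    0.0887    0.1259    0.0577    0.0344]
  [  0.0377    0.0629    1.0574    0.1649    0.1300    0.0464    0.1353]
  [  0.0601    0.1171    0.1101    1.1314    0.1475    0.0788    0.0808]
  [  0.1005    0.0976    0.0596    0.1689    1.1482    0.0515    0.0672]
  [  0.0868    0.1108    0.0954    0.1062    0.0723    1.0601    0.1307]
  [  0.0794    0.0548    0.0483    0.1548    0.1101    0.0793    1.1186]
Total output x = L · d:
  x_0 = 1.1018·14 + 0.0984·90 + 0.0586·68 + 0.1745·81 + 0.1777·47 + 0.1388·63 + 0.1422·28 = 63.4763
  x_1 = 0.0407·14 + 1.0551·90 + 0.0496·68 + 0.0887·81 + 0.1259·47 + 0.0577·63 + 0.0344·28 = 116.5989
  x_2 = 0.0377·14 + 0.0629·90 + 1.0574·68 + 0.1649·81 + 0.1300·47 + 0.0464·63 + 0.1353·28 = 104.2738
  x_3 = 0.0601·14 + 0.1171·90 + 0.1101·68 + 1.1314·81 + 0.1475·47 + 0.0788·63 + 0.0808·28 = 124.6725
  x_4 = 0.1005·14 + 0.0976·90 + 0.0596·68 + 0.1689·81 + 1.1482·47 + 0.0515·63 + 0.0672·28 = 87.0158
  x_5 = 0.0868·14 + 0.1108·90 + 0.0954·68 + 0.1062·81 + 0.0723·47 + 1.0601·63 + 0.1307·28 = 100.1149
  x_6 = 0.0794·14 + 0.0548·90 + 0.0483·68 + 0.1548·81 + 0.1101·47 + 0.0793·63 + 1.1186·28 = 63.3535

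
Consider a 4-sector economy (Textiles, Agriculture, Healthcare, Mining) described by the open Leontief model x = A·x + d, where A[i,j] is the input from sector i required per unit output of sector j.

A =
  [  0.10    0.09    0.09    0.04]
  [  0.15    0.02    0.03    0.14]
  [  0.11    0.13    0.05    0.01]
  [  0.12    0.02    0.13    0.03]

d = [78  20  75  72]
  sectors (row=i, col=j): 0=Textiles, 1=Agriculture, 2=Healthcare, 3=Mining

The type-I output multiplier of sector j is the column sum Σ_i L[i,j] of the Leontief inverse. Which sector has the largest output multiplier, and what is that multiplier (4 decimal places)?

Form M = I − A:
  [  0.90   -0.09   -0.09   -0.04]
  [ -0.15    0.98   -0.03   -0.14]
  [ -0.11   -0.13    0.95   -0.01]
  [ -0.12   -0.02   -0.13    0.97]
Leontief inverse L = M⁻¹:
  [  1.1556    0.1237    0.1225    0.0668]
  [  0.2061    1.0525    0.0748    0.1612]
  [  0.1638    0.1590    1.0788    0.0408]
  [  0.1692    0.0583    0.1613    1.0480]
Total output x = L · d:
  x_0 = 1.1556·78 + 0.1237·20 + 0.1225·75 + 0.0668·72 = 106.6101
  x_1 = 0.2061·78 + 1.0525·20 + 0.0748·75 + 0.1612·72 = 54.3399
  x_2 = 0.1638·78 + 0.1590·20 + 1.0788·75 + 0.0408·72 = 99.8004
  x_3 = 0.1692·78 + 0.0583·20 + 0.1613·75 + 1.0480·72 = 101.9114
Output multipliers (column sums of L):
  Textiles: 1.6946
  Agriculture: 1.3936
  Healthcare: 1.4374
  Mining: 1.3168

Textiles (1.6946)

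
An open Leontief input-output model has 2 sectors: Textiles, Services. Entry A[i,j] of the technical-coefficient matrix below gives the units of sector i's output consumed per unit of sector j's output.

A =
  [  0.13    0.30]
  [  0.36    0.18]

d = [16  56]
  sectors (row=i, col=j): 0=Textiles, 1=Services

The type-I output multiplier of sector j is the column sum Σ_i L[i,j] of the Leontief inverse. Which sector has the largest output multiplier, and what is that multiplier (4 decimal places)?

Textiles (1.9491)

Form M = I − A:
  [  0.87   -0.30]
  [ -0.36    0.82]
Leontief inverse L = M⁻¹:
  [  1.3545    0.4955]
  [  0.5946    1.4371]
Total output x = L · d:
  x_0 = 1.3545·16 + 0.4955·56 = 49.4219
  x_1 = 0.5946·16 + 1.4371·56 = 89.9901
Output multipliers (column sums of L):
  Textiles: 1.9491
  Services: 1.9326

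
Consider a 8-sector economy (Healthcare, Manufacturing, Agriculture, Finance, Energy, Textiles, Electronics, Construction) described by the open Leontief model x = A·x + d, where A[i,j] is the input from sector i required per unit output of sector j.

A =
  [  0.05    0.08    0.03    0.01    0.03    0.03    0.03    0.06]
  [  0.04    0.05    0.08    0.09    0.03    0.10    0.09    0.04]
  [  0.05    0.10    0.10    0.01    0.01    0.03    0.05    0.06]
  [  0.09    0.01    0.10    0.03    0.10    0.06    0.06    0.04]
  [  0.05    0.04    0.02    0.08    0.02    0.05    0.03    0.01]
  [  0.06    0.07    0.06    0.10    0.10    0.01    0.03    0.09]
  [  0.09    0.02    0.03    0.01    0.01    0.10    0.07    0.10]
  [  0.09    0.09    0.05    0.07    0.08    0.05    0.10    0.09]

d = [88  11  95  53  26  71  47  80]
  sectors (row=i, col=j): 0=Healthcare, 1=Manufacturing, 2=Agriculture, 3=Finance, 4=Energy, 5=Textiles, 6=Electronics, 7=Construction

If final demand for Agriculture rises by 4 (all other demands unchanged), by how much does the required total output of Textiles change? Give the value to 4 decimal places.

0.4648

Form M = I − A:
  [  0.95   -0.08   -0.03   -0.01   -0.03   -0.03   -0.03   -0.06]
  [ -0.04    0.95   -0.08   -0.09   -0.03   -0.10   -0.09   -0.04]
  [ -0.05   -0.10    0.90   -0.01   -0.01   -0.03   -0.05   -0.06]
  [ -0.09   -0.01   -0.10    0.97   -0.10   -0.06   -0.06   -0.04]
  [ -0.05   -0.04   -0.02   -0.08    0.98   -0.05   -0.03   -0.01]
  [ -0.06   -0.07   -0.06   -0.10   -0.10    0.99   -0.03   -0.09]
  [ -0.09   -0.02   -0.03   -0.01   -0.01   -0.10    0.93   -0.10]
  [ -0.09   -0.09   -0.05   -0.07   -0.08   -0.05   -0.10    0.91]
Leontief inverse L = M⁻¹:
  [  1.0874    0.1165    0.0644    0.0416    0.0569    0.0637    0.0668    0.0972]
  [  0.1037    1.1045    0.1390    0.1358    0.0775    0.1509    0.1448    0.1022]
  [  0.0975    0.1491    1.1479    0.0465    0.0414    0.0731    0.0977    0.1091]
  [  0.1440    0.0631    0.1477    1.0693    0.1360    0.1022    0.1053    0.0922]
  [  0.0857    0.0693    0.0538    0.1062    1.0487    0.0789    0.0602    0.0429]
  [  0.1216    0.1238    0.1162    0.1466    0.1446    1.0619    0.0860    0.1436]
  [  0.1438    0.0712    0.0731    0.0503    0.0510    0.1401    1.1170    0.1568]
  [  0.1643    0.1545    0.1137    0.1253    0.1318    0.1138    0.1672    1.1606]
Total output x = L · d:
  x_0 = 1.0874·88 + 0.1165·11 + 0.0644·95 + 0.0416·53 + 0.0569·26 + 0.0637·71 + 0.0668·47 + 0.0972·80 = 122.2146
  x_1 = 0.1037·88 + 1.1045·11 + 0.1390·95 + 0.1358·53 + 0.0775·26 + 0.1509·71 + 0.1448·47 + 0.1022·80 = 69.3874
  x_2 = 0.0975·88 + 0.1491·11 + 1.1479·95 + 0.0465·53 + 0.0414·26 + 0.0731·71 + 0.0977·47 + 0.1091·80 = 141.3187
  x_3 = 0.1440·88 + 0.0631·11 + 0.1477·95 + 1.0693·53 + 0.1360·26 + 0.1022·71 + 0.1053·47 + 0.0922·80 = 107.1858
  x_4 = 0.0857·88 + 0.0693·11 + 0.0538·95 + 0.1062·53 + 1.0487·26 + 0.0789·71 + 0.0602·47 + 0.0429·80 = 58.1683
  x_5 = 0.1216·88 + 0.1238·11 + 0.1162·95 + 0.1466·53 + 0.1446·26 + 1.0619·71 + 0.0860·47 + 0.1436·80 = 125.5638
  x_6 = 0.1438·88 + 0.0712·11 + 0.0731·95 + 0.0503·53 + 0.0510·26 + 0.1401·71 + 1.1170·47 + 0.1568·80 = 99.3731
  x_7 = 0.1643·88 + 0.1545·11 + 0.1137·95 + 0.1253·53 + 0.1318·26 + 0.1138·71 + 0.1672·47 + 1.1606·80 = 145.8045
Δx_5 = L[5,2] · Δd_2 = 0.1162 · 4 = 0.4648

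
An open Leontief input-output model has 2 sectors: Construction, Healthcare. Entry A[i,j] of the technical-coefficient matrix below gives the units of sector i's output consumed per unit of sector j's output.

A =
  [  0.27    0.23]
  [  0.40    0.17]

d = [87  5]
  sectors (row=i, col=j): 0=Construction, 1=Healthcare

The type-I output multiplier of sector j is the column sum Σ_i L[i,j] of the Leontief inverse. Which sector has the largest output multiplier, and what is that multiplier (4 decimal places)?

Form M = I − A:
  [  0.73   -0.23]
  [ -0.40    0.83]
Leontief inverse L = M⁻¹:
  [  1.6151    0.4476]
  [  0.7784    1.4205]
Total output x = L · d:
  x_0 = 1.6151·87 + 0.4476·5 = 142.7515
  x_1 = 0.7784·87 + 1.4205·5 = 74.8200
Output multipliers (column sums of L):
  Construction: 2.3935
  Healthcare: 1.8681

Construction (2.3935)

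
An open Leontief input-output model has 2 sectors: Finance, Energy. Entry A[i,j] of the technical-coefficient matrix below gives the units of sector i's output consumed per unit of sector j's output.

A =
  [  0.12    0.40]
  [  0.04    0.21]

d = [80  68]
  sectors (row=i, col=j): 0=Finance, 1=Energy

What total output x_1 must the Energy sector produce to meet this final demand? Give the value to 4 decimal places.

Form M = I − A:
  [  0.88   -0.40]
  [ -0.04    0.79]
Leontief inverse L = M⁻¹:
  [  1.1631    0.5889]
  [  0.0589    1.2956]
Total output x = L · d:
  x_0 = 1.1631·80 + 0.5889·68 = 133.0978
  x_1 = 0.0589·80 + 1.2956·68 = 92.8151

92.8151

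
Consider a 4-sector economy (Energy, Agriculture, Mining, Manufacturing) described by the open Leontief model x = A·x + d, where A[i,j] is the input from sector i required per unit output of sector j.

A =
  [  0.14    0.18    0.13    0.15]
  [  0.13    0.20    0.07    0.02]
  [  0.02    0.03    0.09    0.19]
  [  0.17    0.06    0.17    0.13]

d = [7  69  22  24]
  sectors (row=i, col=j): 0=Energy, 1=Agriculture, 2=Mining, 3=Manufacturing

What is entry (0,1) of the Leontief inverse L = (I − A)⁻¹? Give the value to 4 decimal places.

Form M = I − A:
  [  0.86   -0.18   -0.13   -0.15]
  [ -0.13    0.80   -0.07   -0.02]
  [ -0.02   -0.03    0.91   -0.19]
  [ -0.17   -0.06   -0.17    0.87]
Leontief inverse L = M⁻¹:
  [  1.2728    0.3173    0.2592    0.2833]
  [  0.2221    1.3133    0.1517    0.1016]
  [  0.0943    0.0856    1.1701    0.2738]
  [  0.2824    0.1693    0.2897    1.2653]
Total output x = L · d:
  x_0 = 1.2728·7 + 0.3173·69 + 0.2592·22 + 0.2833·24 = 43.3088
  x_1 = 0.2221·7 + 1.3133·69 + 0.1517·22 + 0.1016·24 = 97.9497
  x_2 = 0.0943·7 + 0.0856·69 + 1.1701·22 + 0.2738·24 = 38.8801
  x_3 = 0.2824·7 + 0.1693·69 + 0.2897·22 + 1.2653·24 = 50.4013

L[0,1] = 0.3173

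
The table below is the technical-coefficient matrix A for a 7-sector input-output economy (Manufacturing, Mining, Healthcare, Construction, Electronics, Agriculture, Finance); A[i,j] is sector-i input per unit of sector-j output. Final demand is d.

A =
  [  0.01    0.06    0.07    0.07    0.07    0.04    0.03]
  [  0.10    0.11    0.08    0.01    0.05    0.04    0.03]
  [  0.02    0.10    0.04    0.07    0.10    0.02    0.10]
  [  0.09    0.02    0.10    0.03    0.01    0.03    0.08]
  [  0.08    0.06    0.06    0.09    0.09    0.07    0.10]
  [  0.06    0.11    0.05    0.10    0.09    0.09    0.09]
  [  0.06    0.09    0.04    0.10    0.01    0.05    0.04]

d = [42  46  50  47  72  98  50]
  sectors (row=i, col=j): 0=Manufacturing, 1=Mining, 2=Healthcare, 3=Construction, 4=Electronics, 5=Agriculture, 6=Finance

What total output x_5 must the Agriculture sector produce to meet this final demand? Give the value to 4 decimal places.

158.6560

Form M = I − A:
  [  0.99   -0.06   -0.07   -0.07   -0.07   -0.04   -0.03]
  [ -0.10    0.89   -0.08   -0.01   -0.05   -0.04   -0.03]
  [ -0.02   -0.10    0.96   -0.07   -0.10   -0.02   -0.10]
  [ -0.09   -0.02   -0.10    0.97   -0.01   -0.03   -0.08]
  [ -0.08   -0.06   -0.06   -0.09    0.91   -0.07   -0.10]
  [ -0.06   -0.11   -0.05   -0.10   -0.09    0.91   -0.09]
  [ -0.06   -0.09   -0.04   -0.10   -0.01   -0.05    0.96]
Leontief inverse L = M⁻¹:
  [  1.0508    0.1091    0.1106    0.1098    0.1079    0.0694    0.0747]
  [  0.1431    1.1723    0.1272    0.0562    0.0982    0.0742    0.0762]
  [  0.0737    0.1624    1.0914    0.1206    0.1432    0.0577    0.1514]
  [  0.1219    0.0701    0.1374    1.0730    0.0471    0.0571    0.1200]
  [  0.1399    0.1350    0.1222    0.1556    1.1456    0.1171    0.1646]
  [  0.1281    0.1930    0.1183    0.1677    0.1499    1.1414    0.1590]
  [  0.1030    0.1423    0.0861    0.1393    0.0466    0.0803    1.0823]
Total output x = L · d:
  x_0 = 1.0508·42 + 0.1091·46 + 0.1106·50 + 0.1098·47 + 0.1079·72 + 0.0694·98 + 0.0747·50 = 78.1516
  x_1 = 0.1431·42 + 1.1723·46 + 0.1272·50 + 0.0562·47 + 0.0982·72 + 0.0742·98 + 0.0762·50 = 87.0914
  x_2 = 0.0737·42 + 0.1624·46 + 1.0914·50 + 0.1206·47 + 0.1432·72 + 0.0577·98 + 0.1514·50 = 94.3384
  x_3 = 0.1219·42 + 0.0701·46 + 0.1374·50 + 1.0730·47 + 0.0471·72 + 0.0571·98 + 0.1200·50 = 80.6293
  x_4 = 0.1399·42 + 0.1350·46 + 0.1222·50 + 0.1556·47 + 1.1456·72 + 0.1171·98 + 0.1646·50 = 127.6990
  x_5 = 0.1281·42 + 0.1930·46 + 0.1183·50 + 0.1677·47 + 0.1499·72 + 1.1414·98 + 0.1590·50 = 158.6560
  x_6 = 0.1030·42 + 0.1423·46 + 0.0861·50 + 0.1393·47 + 0.0466·72 + 0.0803·98 + 1.0823·50 = 87.0558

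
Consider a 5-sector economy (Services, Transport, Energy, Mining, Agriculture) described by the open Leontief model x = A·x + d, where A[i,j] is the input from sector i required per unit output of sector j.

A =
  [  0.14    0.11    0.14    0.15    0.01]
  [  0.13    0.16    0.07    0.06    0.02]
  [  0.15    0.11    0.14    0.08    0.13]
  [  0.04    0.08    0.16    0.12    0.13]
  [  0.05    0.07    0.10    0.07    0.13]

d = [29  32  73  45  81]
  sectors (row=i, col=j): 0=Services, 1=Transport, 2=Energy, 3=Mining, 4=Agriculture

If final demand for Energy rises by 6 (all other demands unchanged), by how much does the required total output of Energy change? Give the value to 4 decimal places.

Form M = I − A:
  [  0.86   -0.11   -0.14   -0.15   -0.01]
  [ -0.13    0.84   -0.07   -0.06   -0.02]
  [ -0.15   -0.11    0.86   -0.08   -0.13]
  [ -0.04   -0.08   -0.16    0.88   -0.13]
  [ -0.05   -0.07   -0.10   -0.07    0.87]
Leontief inverse L = M⁻¹:
  [  1.2671    0.2375    0.2871    0.2665    0.1027]
  [  0.2339    1.2653    0.1781    0.1488    0.0806]
  [  0.2856    0.2454    1.2938    0.2015    0.2324]
  [  0.1510    0.1940    0.2945    1.2206    0.2326]
  [  0.1366    0.1593    0.2032    0.1487    1.2072]
Total output x = L · d:
  x_0 = 1.2671·29 + 0.2375·32 + 0.2871·73 + 0.2665·45 + 0.1027·81 = 85.6190
  x_1 = 0.2339·29 + 1.2653·32 + 0.1781·73 + 0.1488·45 + 0.0806·81 = 73.5022
  x_2 = 0.2856·29 + 0.2454·32 + 1.2938·73 + 0.2015·45 + 0.2324·81 = 138.4702
  x_3 = 0.1510·29 + 0.1940·32 + 0.2945·73 + 1.2206·45 + 0.2326·81 = 105.8504
  x_4 = 0.1366·29 + 0.1593·32 + 0.2032·73 + 0.1487·45 + 1.2072·81 = 128.3709
Δx_2 = L[2,2] · Δd_2 = 1.2938 · 6 = 7.7626

7.7626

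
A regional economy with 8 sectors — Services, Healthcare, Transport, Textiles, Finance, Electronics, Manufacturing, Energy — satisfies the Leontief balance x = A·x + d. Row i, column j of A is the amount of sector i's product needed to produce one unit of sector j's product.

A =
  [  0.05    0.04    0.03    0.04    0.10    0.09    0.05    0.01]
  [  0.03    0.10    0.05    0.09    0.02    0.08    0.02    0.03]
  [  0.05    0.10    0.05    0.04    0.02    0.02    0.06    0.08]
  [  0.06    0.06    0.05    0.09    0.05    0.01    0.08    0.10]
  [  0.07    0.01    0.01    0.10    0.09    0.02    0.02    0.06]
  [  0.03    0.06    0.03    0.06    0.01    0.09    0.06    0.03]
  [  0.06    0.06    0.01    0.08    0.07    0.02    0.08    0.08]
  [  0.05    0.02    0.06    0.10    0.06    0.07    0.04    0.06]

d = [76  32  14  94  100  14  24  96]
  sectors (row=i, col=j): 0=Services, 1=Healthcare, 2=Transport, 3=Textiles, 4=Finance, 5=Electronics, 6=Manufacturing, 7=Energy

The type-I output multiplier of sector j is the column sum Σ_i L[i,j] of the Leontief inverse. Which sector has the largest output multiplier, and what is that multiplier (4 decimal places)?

Form M = I − A:
  [  0.95   -0.04   -0.03   -0.04   -0.10   -0.09   -0.05   -0.01]
  [ -0.03    0.90   -0.05   -0.09   -0.02   -0.08   -0.02   -0.03]
  [ -0.05   -0.10    0.95   -0.04   -0.02   -0.02   -0.06   -0.08]
  [ -0.06   -0.06   -0.05    0.91   -0.05   -0.01   -0.08   -0.10]
  [ -0.07   -0.01   -0.01   -0.10    0.91   -0.02   -0.02   -0.06]
  [ -0.03   -0.06   -0.03   -0.06   -0.01    0.91   -0.06   -0.03]
  [ -0.06   -0.06   -0.01   -0.08   -0.07   -0.02    0.92   -0.08]
  [ -0.05   -0.02   -0.06   -0.10   -0.06   -0.07   -0.04    0.94]
Leontief inverse L = M⁻¹:
  [  1.0859    0.0770    0.0527    0.0940    0.1385    0.1250    0.0856    0.0486]
  [  0.0647    1.1465    0.0795    0.1463    0.0526    0.1185    0.0583    0.0717]
  [  0.0862    0.1440    1.0792    0.0976    0.0578    0.0587    0.0971    0.1216]
  [  0.1062    0.1078    0.0838    1.1604    0.1001    0.0514    0.1267    0.1540]
  [  0.1065    0.0405    0.0340    0.1537    1.1320    0.0503    0.0545    0.1002]
  [  0.0609    0.0992    0.0540    0.1091    0.0401    1.1241    0.0956    0.0666]
  [  0.1026    0.1015    0.0392    0.1458    0.1178    0.0586    1.1219    0.1281]
  [  0.0916    0.0634    0.0902    0.1619    0.1031    0.1078    0.0838    1.1089]
Total output x = L · d:
  x_0 = 1.0859·76 + 0.0770·32 + 0.0527·14 + 0.0940·94 + 0.1385·100 + 0.1250·14 + 0.0856·24 + 0.0486·96 = 116.8866
  x_1 = 0.0647·76 + 1.1465·32 + 0.0795·14 + 0.1463·94 + 0.0526·100 + 0.1185·14 + 0.0583·24 + 0.0717·96 = 71.6842
  x_2 = 0.0862·76 + 0.1440·32 + 1.0792·14 + 0.0976·94 + 0.0578·100 + 0.0587·14 + 0.0971·24 + 0.1216·96 = 56.0434
  x_3 = 0.1062·76 + 0.1078·32 + 0.0838·14 + 1.1604·94 + 0.1001·100 + 0.0514·14 + 0.1267·24 + 0.1540·96 = 150.3203
  x_4 = 0.1065·76 + 0.0405·32 + 0.0340·14 + 0.1537·94 + 1.1320·100 + 0.0503·14 + 0.0545·24 + 0.1002·96 = 149.1476
  x_5 = 0.0609·76 + 0.0992·32 + 0.0540·14 + 0.1091·94 + 0.0401·100 + 1.1241·14 + 0.0956·24 + 0.0666·96 = 47.2521
  x_6 = 0.1026·76 + 0.1015·32 + 0.0392·14 + 0.1458·94 + 0.1178·100 + 0.0586·14 + 1.1219·24 + 0.1281·96 = 77.1157
  x_7 = 0.0916·76 + 0.0634·32 + 0.0902·14 + 0.1619·94 + 0.1031·100 + 0.1078·14 + 0.0838·24 + 1.1089·96 = 145.7593
Output multipliers (column sums of L):
  Services: 1.7046
  Healthcare: 1.7801
  Transport: 1.5127
  Textiles: 2.0688
  Finance: 1.7421
  Electronics: 1.6945
  Manufacturing: 1.7235
  Energy: 1.7996

Textiles (2.0688)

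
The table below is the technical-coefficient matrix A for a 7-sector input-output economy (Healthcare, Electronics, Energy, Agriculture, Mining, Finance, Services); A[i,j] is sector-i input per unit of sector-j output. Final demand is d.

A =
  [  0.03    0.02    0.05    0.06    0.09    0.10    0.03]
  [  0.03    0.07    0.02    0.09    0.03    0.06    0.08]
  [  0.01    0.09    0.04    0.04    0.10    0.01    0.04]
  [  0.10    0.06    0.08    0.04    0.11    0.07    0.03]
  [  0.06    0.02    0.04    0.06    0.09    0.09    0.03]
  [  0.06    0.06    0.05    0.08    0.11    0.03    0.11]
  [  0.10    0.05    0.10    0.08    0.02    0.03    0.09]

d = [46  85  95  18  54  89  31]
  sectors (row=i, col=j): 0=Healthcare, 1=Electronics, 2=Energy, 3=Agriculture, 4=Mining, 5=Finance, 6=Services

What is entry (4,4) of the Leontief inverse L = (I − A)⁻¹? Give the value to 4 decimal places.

L[4,4] = 1.1485

Form M = I − A:
  [  0.97   -0.02   -0.05   -0.06   -0.09   -0.10   -0.03]
  [ -0.03    0.93   -0.02   -0.09   -0.03   -0.06   -0.08]
  [ -0.01   -0.09    0.96   -0.04   -0.10   -0.01   -0.04]
  [ -0.10   -0.06   -0.08    0.96   -0.11   -0.07   -0.03]
  [ -0.06   -0.02   -0.04   -0.06    0.91   -0.09   -0.03]
  [ -0.06   -0.06   -0.05   -0.08   -0.11    0.97   -0.11]
  [ -0.10   -0.05   -0.10   -0.08   -0.02   -0.03    0.91]
Leontief inverse L = M⁻¹:
  [  1.0686    0.0536    0.0857    0.1018    0.1473    0.1375    0.0685]
  [  0.0721    1.1057    0.0590    0.1339    0.0807    0.0973    0.1210]
  [  0.0414    0.1189    1.0683    0.0766    0.1415    0.0435    0.0712]
  [  0.1433    0.1011    0.1222    1.0927    0.1792    0.1201    0.0754]
  [  0.0992    0.0530    0.0766    0.1027    1.1485    0.1304    0.0683]
  [  0.1121    0.1027    0.0993    0.1350    0.1758    1.0808    0.1580]
  [  0.1444    0.0931    0.1457    0.1297    0.0830    0.0743    1.1342]
Total output x = L · d:
  x_0 = 1.0686·46 + 0.0536·85 + 0.0857·95 + 0.1018·18 + 0.1473·54 + 0.1375·89 + 0.0685·31 = 85.9985
  x_1 = 0.0721·46 + 1.1057·85 + 0.0590·95 + 0.1339·18 + 0.0807·54 + 0.0973·89 + 0.1210·31 = 122.0800
  x_2 = 0.0414·46 + 0.1189·85 + 1.0683·95 + 0.0766·18 + 0.1415·54 + 0.0435·89 + 0.0712·31 = 128.5936
  x_3 = 0.1433·46 + 0.1011·85 + 0.1222·95 + 1.0927·18 + 0.1792·54 + 0.1201·89 + 0.0754·31 = 69.1645
  x_4 = 0.0992·46 + 0.0530·85 + 0.0766·95 + 0.1027·18 + 1.1485·54 + 0.1304·89 + 0.0683·31 = 93.9291
  x_5 = 0.1121·46 + 0.1027·85 + 0.0993·95 + 0.1350·18 + 0.1758·54 + 1.0808·89 + 0.1580·31 = 136.3394
  x_6 = 0.1444·46 + 0.0931·85 + 0.1457·95 + 0.1297·18 + 0.0830·54 + 0.0743·89 + 1.1342·31 = 76.9947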